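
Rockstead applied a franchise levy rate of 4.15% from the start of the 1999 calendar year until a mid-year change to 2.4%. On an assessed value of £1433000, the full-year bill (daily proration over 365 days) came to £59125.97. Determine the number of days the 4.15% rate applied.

360 days

Let d = days at the first rate; then 365 − d days at the second rate.
£1433000 × [4.15%·d + 2.4%·(365−d)] / 365 = £59125.97
Solving gives d = 360, so the new rate took effect on December 27, 1999.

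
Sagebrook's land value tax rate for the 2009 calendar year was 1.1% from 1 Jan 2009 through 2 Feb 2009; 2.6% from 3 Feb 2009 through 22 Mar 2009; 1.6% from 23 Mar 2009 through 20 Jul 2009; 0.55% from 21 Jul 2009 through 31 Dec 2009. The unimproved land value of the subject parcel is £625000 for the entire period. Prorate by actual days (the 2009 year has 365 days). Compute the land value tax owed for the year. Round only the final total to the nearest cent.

1 Jan – 2 Feb 2009: 33 days at 1.1% → £625000 × 1.1% × 33/365 = £621.5753
3 Feb – 22 Mar 2009: 48 days at 2.6% → £625000 × 2.6% × 48/365 = £2136.9863
23 Mar – 20 Jul 2009: 120 days at 1.6% → £625000 × 1.6% × 120/365 = £3287.6712
21 Jul – 31 Dec 2009: 164 days at 0.55% → £625000 × 0.55% × 164/365 = £1544.5205
Total = £7590.7534

£7590.75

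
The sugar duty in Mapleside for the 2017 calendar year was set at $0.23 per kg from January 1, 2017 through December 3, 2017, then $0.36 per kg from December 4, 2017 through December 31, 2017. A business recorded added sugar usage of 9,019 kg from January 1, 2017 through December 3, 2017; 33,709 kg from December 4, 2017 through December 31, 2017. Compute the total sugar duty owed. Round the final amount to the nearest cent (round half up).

$14,209.61

January 1 – December 3, 2017: 9,019 kg at $0.23/kg → $2,074.37
December 4 – December 31, 2017: 33,709 kg at $0.36/kg → $12,135.24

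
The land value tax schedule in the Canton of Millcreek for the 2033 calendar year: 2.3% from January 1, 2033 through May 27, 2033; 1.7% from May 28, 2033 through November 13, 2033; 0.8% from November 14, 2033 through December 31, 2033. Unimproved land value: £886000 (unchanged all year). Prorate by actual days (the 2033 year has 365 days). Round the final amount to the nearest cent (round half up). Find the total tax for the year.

£16154.33

January 1 – May 27, 2033: 147 days at 2.3% → £886000 × 2.3% × 147/365 = £8207.0301
May 28 – November 13, 2033: 170 days at 1.7% → £886000 × 1.7% × 170/365 = £7015.1781
November 14 – December 31, 2033: 48 days at 0.8% → £886000 × 0.8% × 48/365 = £932.1205
Total = £16154.3288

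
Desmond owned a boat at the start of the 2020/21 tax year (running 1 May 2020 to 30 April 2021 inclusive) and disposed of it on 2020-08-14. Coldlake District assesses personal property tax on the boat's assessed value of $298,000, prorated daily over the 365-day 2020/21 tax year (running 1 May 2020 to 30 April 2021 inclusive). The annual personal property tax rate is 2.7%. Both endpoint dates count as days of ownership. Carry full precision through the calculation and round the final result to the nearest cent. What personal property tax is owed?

Days held (2020-05-01 to 2020-08-14): 106 out of 365
Tax = $298,000 × 2.7% × 106/365 = $2,336.6466

$2,336.65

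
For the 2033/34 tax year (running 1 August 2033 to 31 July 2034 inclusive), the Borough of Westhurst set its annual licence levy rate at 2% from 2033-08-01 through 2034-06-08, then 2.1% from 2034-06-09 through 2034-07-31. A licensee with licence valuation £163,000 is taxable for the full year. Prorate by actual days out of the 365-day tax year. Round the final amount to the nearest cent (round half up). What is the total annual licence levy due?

£3,283.67

2033-08-01 to 2034-06-08: 312 days at 2% → £163,000 × 2% × 312/365 = £2,786.6301
2034-06-09 to 2034-07-31: 53 days at 2.1% → £163,000 × 2.1% × 53/365 = £497.0384
Total = £3,283.6685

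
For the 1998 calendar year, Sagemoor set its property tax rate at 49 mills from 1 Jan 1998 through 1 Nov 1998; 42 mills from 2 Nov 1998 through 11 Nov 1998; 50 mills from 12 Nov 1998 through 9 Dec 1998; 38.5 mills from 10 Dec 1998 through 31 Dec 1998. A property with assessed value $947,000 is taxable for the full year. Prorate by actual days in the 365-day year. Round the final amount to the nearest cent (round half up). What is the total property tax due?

1 Jan – 1 Nov 1998: 305 days at 49 mills → $947,000 × 4.9% × 305/365 = $38,775.1096
2 Nov – 11 Nov 1998: 10 days at 42 mills → $947,000 × 4.2% × 10/365 = $1,089.6986
12 Nov – 9 Dec 1998: 28 days at 50 mills → $947,000 × 5% × 28/365 = $3,632.3288
10 Dec – 31 Dec 1998: 22 days at 38.5 mills → $947,000 × 3.85% × 22/365 = $2,197.5589
Total = $45,694.6959

$45,694.70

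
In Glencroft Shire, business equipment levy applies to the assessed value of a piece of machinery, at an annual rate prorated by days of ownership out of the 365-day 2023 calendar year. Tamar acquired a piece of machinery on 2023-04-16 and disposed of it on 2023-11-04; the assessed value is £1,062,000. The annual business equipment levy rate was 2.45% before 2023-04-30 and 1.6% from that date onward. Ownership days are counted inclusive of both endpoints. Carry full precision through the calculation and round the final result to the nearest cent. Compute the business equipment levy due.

2023-04-16 to 2023-04-29: 14 days at 2.45% → £1,062,000 × 2.45% × 14/365 = £997.9890
2023-04-30 to 2023-11-04: 189 days at 1.6% → £1,062,000 × 1.6% × 189/365 = £8,798.5973
Total = £9,796.5863

£9,796.59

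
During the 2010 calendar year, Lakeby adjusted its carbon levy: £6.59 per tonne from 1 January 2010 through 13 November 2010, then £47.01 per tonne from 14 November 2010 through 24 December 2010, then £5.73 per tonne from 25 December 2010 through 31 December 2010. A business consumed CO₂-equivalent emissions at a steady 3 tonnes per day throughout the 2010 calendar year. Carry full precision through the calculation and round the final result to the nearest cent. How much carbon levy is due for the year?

1 January – 13 November 2010: 317 days × 3 tonnes/day = 951 tonnes at £6.59/tonne → £6267.09
14 November – 24 December 2010: 41 days × 3 tonnes/day = 123 tonnes at £47.01/tonne → £5782.23
25 December – 31 December 2010: 7 days × 3 tonnes/day = 21 tonnes at £5.73/tonne → £120.33

£12169.65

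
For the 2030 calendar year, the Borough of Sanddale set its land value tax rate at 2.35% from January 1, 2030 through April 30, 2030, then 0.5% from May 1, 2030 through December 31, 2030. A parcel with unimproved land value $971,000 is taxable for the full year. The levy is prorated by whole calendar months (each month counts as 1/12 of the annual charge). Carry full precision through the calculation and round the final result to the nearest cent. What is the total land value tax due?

January 1 – April 30, 2030: 4 months at 2.35% → $971,000 × 2.35% × 4/12 = $7,606.1667
May 1 – December 31, 2030: 8 months at 0.5% → $971,000 × 0.5% × 8/12 = $3,236.6667
Total = $10,842.8333

$10,842.83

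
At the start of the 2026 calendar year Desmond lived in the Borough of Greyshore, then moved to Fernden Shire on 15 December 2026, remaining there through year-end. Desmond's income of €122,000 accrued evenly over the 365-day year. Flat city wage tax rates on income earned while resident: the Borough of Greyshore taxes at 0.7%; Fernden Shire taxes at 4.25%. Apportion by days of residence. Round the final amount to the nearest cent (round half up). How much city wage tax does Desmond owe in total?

€1,055.72

The Borough of Greyshore, 1 January – 14 December 2026: 348 days → €122,000 × 0.7% × 348/365 = €814.2247
Fernden Shire, 15 December – 31 December 2026: 17 days → €122,000 × 4.25% × 17/365 = €241.4932
Total = €1,055.7178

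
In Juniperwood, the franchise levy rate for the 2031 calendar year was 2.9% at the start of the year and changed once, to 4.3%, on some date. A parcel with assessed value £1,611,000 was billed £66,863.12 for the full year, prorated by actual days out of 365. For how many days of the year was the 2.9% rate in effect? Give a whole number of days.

Let d = days at the first rate; then 365 − d days at the second rate.
£1,611,000 × [2.9%·d + 4.3%·(365−d)] / 365 = £66,863.12
Solving gives d = 39, so the new rate took effect on February 9, 2031.

39 days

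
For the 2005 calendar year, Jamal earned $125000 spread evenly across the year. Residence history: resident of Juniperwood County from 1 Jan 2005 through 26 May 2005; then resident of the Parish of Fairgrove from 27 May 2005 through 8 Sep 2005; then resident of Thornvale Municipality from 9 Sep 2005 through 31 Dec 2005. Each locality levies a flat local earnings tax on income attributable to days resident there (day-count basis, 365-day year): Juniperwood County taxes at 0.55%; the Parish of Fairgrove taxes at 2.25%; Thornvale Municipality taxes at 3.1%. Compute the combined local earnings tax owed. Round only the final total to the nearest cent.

Juniperwood County, 1 Jan – 26 May 2005: 146 days → $125000 × 0.55% × 146/365 = $275.0000
The Parish of Fairgrove, 27 May – 8 Sep 2005: 105 days → $125000 × 2.25% × 105/365 = $809.0753
Thornvale Municipality, 9 Sep – 31 Dec 2005: 114 days → $125000 × 3.1% × 114/365 = $1210.2740
Total = $2294.3493

$2294.35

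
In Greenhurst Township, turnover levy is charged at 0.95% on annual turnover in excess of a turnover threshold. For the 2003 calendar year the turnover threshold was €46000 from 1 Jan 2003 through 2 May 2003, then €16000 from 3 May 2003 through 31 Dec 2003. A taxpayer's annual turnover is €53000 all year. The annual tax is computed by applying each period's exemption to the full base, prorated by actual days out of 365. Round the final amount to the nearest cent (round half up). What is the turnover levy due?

€256.24

1 Jan – 2 May 2003: 122 days, exemption €46000 → (€53000 − €46000) × 0.95% × 122/365 = €22.2274
3 May – 31 Dec 2003: 243 days, exemption €16000 → (€53000 − €16000) × 0.95% × 243/365 = €234.0123
Total = €256.2397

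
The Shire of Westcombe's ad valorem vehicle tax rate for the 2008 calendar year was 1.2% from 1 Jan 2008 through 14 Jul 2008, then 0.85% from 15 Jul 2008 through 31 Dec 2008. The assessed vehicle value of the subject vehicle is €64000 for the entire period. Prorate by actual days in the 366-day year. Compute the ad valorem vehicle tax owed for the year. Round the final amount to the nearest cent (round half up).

1 Jan – 14 Jul 2008: 196 days at 1.2% → €64000 × 1.2% × 196/366 = €411.2787
15 Jul – 31 Dec 2008: 170 days at 0.85% → €64000 × 0.85% × 170/366 = €252.6776
Total = €663.9563

€663.96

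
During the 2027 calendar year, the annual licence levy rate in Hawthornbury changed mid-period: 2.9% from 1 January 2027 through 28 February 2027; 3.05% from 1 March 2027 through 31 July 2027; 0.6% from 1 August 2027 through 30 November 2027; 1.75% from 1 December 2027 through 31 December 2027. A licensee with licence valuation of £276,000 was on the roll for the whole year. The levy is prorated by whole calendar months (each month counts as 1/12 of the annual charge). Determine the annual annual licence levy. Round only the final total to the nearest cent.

£5,796.00

1 January – 28 February 2027: 2 months at 2.9% → £276,000 × 2.9% × 2/12 = £1,334.0000
1 March – 31 July 2027: 5 months at 3.05% → £276,000 × 3.05% × 5/12 = £3,507.5000
1 August – 30 November 2027: 4 months at 0.6% → £276,000 × 0.6% × 4/12 = £552.0000
1 December – 31 December 2027: 1 month at 1.75% → £276,000 × 1.75% × 1/12 = £402.5000
Total = £5,796.0000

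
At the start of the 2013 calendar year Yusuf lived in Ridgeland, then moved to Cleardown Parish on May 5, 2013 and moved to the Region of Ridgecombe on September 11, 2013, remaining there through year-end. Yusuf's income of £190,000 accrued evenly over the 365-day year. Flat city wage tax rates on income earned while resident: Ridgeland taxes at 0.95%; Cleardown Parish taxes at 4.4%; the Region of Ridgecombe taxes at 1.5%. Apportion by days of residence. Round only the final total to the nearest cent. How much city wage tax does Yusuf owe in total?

Ridgeland, January 1 – May 4, 2013: 124 days → £190,000 × 0.95% × 124/365 = £613.2055
Cleardown Parish, May 5 – September 10, 2013: 129 days → £190,000 × 4.4% × 129/365 = £2,954.6301
The Region of Ridgecombe, September 11 – December 31, 2013: 112 days → £190,000 × 1.5% × 112/365 = £874.5205
Total = £4,442.3562

£4,442.36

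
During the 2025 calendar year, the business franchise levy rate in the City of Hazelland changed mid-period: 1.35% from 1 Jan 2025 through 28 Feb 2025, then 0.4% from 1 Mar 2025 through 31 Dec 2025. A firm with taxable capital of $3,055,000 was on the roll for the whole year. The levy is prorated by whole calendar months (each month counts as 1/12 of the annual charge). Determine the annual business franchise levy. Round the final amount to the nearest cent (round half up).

1 Jan – 28 Feb 2025: 2 months at 1.35% → $3,055,000 × 1.35% × 2/12 = $6,873.7500
1 Mar – 31 Dec 2025: 10 months at 0.4% → $3,055,000 × 0.4% × 10/12 = $10,183.3333
Total = $17,057.0833

$17,057.08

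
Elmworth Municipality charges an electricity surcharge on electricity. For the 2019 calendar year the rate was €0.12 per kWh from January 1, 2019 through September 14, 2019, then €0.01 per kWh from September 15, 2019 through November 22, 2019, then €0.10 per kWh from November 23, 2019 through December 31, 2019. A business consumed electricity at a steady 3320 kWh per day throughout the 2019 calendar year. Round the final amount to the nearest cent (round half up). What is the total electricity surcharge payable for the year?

January 1 – September 14, 2019: 257 days × 3320 kWh/day = 853,240 kWh at €0.12/kWh → €102,388.80
September 15 – November 22, 2019: 69 days × 3320 kWh/day = 229,080 kWh at €0.01/kWh → €2,290.80
November 23 – December 31, 2019: 39 days × 3320 kWh/day = 129,480 kWh at €0.10/kWh → €12,948.00

€117,627.60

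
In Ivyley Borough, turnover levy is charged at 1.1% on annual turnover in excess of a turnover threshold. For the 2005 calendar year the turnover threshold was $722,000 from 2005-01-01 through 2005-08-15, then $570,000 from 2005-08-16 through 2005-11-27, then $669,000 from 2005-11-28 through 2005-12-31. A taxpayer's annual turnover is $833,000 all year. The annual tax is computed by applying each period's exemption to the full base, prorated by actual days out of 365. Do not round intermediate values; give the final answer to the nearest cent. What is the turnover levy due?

$1,751.71

2005-01-01 to 2005-08-15: 227 days, exemption $722,000 → ($833,000 − $722,000) × 1.1% × 227/365 = $759.3616
2005-08-16 to 2005-11-27: 104 days, exemption $570,000 → ($833,000 − $570,000) × 1.1% × 104/365 = $824.3068
2005-11-28 to 2005-12-31: 34 days, exemption $669,000 → ($833,000 − $669,000) × 1.1% × 34/365 = $168.0438
Total = $1,751.7123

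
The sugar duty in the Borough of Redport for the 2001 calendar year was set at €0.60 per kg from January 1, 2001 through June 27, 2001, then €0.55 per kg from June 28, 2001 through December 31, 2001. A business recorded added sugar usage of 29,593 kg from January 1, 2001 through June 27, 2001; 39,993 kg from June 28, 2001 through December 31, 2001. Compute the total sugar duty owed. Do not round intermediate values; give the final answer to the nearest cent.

€39751.95

January 1 – June 27, 2001: 29,593 kg at €0.60/kg → €17755.80
June 28 – December 31, 2001: 39,993 kg at €0.55/kg → €21996.15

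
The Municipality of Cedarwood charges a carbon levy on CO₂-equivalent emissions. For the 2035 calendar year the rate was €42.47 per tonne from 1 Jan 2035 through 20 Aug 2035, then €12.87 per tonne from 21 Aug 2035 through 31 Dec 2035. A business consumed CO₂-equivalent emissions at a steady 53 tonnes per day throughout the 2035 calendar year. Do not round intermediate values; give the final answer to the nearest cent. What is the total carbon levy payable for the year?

1 Jan – 20 Aug 2035: 232 days × 53 tonnes/day = 12,296 tonnes at €42.47/tonne → €522211.12
21 Aug – 31 Dec 2035: 133 days × 53 tonnes/day = 7,049 tonnes at €12.87/tonne → €90720.63

€612931.75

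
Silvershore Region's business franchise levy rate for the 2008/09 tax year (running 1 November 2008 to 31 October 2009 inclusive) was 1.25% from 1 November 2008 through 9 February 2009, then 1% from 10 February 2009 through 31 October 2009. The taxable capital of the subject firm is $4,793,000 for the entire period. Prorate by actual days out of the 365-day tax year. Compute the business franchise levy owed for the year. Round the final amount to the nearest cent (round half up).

1 November 2008 – 9 February 2009: 101 days at 1.25% → $4,793,000 × 1.25% × 101/365 = $16,578.5274
10 February – 31 October 2009: 264 days at 1% → $4,793,000 × 1% × 264/365 = $34,667.1781
Total = $51,245.7055

$51,245.71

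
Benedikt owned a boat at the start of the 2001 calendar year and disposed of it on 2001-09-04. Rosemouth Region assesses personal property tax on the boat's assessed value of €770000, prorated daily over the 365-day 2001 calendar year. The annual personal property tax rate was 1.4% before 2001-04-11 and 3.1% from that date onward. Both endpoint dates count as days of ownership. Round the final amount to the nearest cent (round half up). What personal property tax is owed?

€12566.82

2001-01-01 to 2001-04-10: 100 days at 1.4% → €770000 × 1.4% × 100/365 = €2953.4247
2001-04-11 to 2001-09-04: 147 days at 3.1% → €770000 × 3.1% × 147/365 = €9613.3973
Total = €12566.8219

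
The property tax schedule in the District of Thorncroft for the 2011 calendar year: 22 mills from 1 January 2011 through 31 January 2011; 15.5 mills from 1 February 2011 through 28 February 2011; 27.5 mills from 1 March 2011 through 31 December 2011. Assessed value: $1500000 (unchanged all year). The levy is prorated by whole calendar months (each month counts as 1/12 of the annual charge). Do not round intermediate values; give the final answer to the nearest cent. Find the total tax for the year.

1 January – 31 January 2011: 1 month at 22 mills → $1500000 × 2.2% × 1/12 = $2750.0000
1 February – 28 February 2011: 1 month at 15.5 mills → $1500000 × 1.55% × 1/12 = $1937.5000
1 March – 31 December 2011: 10 months at 27.5 mills → $1500000 × 2.75% × 10/12 = $34375.0000
Total = $39062.5000

$39062.50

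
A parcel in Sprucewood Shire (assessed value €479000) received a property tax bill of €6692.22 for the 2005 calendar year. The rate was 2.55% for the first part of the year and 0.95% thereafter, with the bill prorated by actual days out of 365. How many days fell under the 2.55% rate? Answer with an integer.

102 days

Let d = days at the first rate; then 365 − d days at the second rate.
€479000 × [2.55%·d + 0.95%·(365−d)] / 365 = €6692.22
Solving gives d = 102, so the new rate took effect on 13 April 2005.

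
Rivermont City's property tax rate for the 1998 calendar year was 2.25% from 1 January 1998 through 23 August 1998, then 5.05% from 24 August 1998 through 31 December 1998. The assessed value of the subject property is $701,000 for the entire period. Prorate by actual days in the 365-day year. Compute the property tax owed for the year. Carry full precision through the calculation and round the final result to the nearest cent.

$22,763.29

1 January – 23 August 1998: 235 days at 2.25% → $701,000 × 2.25% × 235/365 = $10,154.8973
24 August – 31 December 1998: 130 days at 5.05% → $701,000 × 5.05% × 130/365 = $12,608.3973
Total = $22,763.2945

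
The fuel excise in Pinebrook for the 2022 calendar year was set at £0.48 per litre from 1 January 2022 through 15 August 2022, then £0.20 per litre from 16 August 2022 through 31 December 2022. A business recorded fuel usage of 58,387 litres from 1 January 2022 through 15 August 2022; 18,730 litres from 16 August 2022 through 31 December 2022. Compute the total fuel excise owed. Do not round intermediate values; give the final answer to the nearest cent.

£31,771.76

1 January – 15 August 2022: 58,387 litres at £0.48/litre → £28,025.76
16 August – 31 December 2022: 18,730 litres at £0.20/litre → £3,746.00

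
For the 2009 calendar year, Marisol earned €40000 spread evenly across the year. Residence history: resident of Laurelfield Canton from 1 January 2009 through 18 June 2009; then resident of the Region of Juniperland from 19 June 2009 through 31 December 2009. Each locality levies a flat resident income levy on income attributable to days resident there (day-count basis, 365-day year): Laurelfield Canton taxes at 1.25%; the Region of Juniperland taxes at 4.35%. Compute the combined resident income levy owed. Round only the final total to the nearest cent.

Laurelfield Canton, 1 January – 18 June 2009: 169 days → €40000 × 1.25% × 169/365 = €231.5068
The Region of Juniperland, 19 June – 31 December 2009: 196 days → €40000 × 4.35% × 196/365 = €934.3562
Total = €1165.8630

€1165.86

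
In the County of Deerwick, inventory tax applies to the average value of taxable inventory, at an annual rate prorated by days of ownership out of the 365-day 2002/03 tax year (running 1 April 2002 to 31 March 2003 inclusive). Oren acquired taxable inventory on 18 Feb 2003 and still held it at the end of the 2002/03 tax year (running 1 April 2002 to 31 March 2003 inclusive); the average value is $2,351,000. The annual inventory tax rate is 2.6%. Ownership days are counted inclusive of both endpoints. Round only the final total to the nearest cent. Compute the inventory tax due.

$7,033.68

Days held (18 Feb – 31 Mar 2003): 42 out of 365
Tax = $2,351,000 × 2.6% × 42/365 = $7,033.6767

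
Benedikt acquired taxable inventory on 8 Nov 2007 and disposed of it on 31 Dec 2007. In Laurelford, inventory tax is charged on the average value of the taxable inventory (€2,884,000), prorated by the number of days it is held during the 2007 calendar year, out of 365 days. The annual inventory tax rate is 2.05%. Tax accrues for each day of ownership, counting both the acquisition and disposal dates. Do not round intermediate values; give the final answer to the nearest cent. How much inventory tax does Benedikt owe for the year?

Days held (8 Nov – 31 Dec 2007): 54 out of 365
Tax = €2,884,000 × 2.05% × 54/365 = €8,746.8164

€8,746.82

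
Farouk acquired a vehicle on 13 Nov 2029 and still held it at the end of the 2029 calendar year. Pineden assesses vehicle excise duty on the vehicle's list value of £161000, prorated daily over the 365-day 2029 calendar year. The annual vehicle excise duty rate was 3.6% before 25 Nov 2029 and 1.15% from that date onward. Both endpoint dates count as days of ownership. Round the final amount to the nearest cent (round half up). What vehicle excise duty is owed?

£378.24

13 Nov – 24 Nov 2029: 12 days at 3.6% → £161000 × 3.6% × 12/365 = £190.5534
25 Nov – 31 Dec 2029: 37 days at 1.15% → £161000 × 1.15% × 37/365 = £187.6863
Total = £378.2397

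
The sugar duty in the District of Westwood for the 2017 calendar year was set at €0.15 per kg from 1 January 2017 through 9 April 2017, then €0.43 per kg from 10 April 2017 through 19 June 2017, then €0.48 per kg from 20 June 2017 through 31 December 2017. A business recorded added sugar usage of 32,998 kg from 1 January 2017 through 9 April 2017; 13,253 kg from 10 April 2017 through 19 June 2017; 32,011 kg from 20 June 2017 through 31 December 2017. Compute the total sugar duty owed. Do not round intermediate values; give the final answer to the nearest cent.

1 January – 9 April 2017: 32,998 kg at €0.15/kg → €4,949.70
10 April – 19 June 2017: 13,253 kg at €0.43/kg → €5,698.79
20 June – 31 December 2017: 32,011 kg at €0.48/kg → €15,365.28

€26,013.77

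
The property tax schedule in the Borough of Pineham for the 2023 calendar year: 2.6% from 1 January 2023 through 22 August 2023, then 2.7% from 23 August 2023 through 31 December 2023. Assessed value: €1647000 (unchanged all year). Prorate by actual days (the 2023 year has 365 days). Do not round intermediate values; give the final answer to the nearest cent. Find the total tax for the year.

1 January – 22 August 2023: 234 days at 2.6% → €1647000 × 2.6% × 234/365 = €27453.0082
23 August – 31 December 2023: 131 days at 2.7% → €1647000 × 2.7% × 131/365 = €15960.1068
Total = €43413.1151

€43413.12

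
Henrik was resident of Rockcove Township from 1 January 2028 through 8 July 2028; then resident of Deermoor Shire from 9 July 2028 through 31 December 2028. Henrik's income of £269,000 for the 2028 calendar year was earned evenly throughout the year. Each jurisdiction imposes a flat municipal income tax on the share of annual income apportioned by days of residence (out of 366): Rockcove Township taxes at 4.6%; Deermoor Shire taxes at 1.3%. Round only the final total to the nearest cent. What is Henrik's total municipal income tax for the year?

£8,105.28

Rockcove Township, 1 January – 8 July 2028: 190 days → £269,000 × 4.6% × 190/366 = £6,423.6612
Deermoor Shire, 9 July – 31 December 2028: 176 days → £269,000 × 1.3% × 176/366 = £1,681.6175
Total = £8,105.2787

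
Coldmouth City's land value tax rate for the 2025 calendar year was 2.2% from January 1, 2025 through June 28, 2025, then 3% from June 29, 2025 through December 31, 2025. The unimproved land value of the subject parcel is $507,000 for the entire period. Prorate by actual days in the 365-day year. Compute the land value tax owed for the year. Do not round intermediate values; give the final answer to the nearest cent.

January 1 – June 28, 2025: 179 days at 2.2% → $507,000 × 2.2% × 179/365 = $5,470.0438
June 29 – December 31, 2025: 186 days at 3% → $507,000 × 3% × 186/365 = $7,750.8493
Total = $13,220.8932

$13,220.89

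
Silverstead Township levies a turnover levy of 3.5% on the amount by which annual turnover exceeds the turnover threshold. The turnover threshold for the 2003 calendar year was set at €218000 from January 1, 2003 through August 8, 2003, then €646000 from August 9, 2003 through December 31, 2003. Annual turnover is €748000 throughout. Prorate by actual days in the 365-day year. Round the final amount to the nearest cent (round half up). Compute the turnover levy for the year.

€12599.04

January 1 – August 8, 2003: 220 days, exemption €218000 → (€748000 − €218000) × 3.5% × 220/365 = €11180.8219
August 9 – December 31, 2003: 145 days, exemption €646000 → (€748000 − €646000) × 3.5% × 145/365 = €1418.2192
Total = €12599.0411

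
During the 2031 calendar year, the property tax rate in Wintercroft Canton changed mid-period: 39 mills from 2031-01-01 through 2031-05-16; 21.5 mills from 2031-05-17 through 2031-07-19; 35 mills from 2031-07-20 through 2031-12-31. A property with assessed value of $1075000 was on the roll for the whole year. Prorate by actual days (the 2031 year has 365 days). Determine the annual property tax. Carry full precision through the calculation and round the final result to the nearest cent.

2031-01-01 to 2031-05-16: 136 days at 39 mills → $1075000 × 3.9% × 136/365 = $15621.3699
2031-05-17 to 2031-07-19: 64 days at 21.5 mills → $1075000 × 2.15% × 64/365 = $4052.6027
2031-07-20 to 2031-12-31: 165 days at 35 mills → $1075000 × 3.5% × 165/365 = $17008.5616
Total = $36682.5342

$36682.53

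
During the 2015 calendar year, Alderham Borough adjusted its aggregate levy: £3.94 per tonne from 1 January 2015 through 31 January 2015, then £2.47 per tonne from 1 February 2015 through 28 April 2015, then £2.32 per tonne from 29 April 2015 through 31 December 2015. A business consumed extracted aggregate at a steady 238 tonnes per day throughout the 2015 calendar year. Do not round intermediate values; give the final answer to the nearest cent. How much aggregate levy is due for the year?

1 January – 31 January 2015: 31 days × 238 tonnes/day = 7,378 tonnes at £3.94/tonne → £29,069.32
1 February – 28 April 2015: 87 days × 238 tonnes/day = 20,706 tonnes at £2.47/tonne → £51,143.82
29 April – 31 December 2015: 247 days × 238 tonnes/day = 58,786 tonnes at £2.32/tonne → £136,383.52

£216,596.66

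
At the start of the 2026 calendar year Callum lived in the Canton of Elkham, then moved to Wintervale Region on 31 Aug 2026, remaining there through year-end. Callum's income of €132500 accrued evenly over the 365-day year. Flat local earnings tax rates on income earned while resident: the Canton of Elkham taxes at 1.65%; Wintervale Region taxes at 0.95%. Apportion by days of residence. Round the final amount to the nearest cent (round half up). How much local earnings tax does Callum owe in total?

€1873.70

The Canton of Elkham, 1 Jan – 30 Aug 2026: 242 days → €132500 × 1.65% × 242/365 = €1449.5137
Wintervale Region, 31 Aug – 31 Dec 2026: 123 days → €132500 × 0.95% × 123/365 = €424.1815
Total = €1873.6952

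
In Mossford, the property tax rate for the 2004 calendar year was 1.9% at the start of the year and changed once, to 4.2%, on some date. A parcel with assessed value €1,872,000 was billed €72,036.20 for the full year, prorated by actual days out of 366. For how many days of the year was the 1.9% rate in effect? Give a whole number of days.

Let d = days at the first rate; then 366 − d days at the second rate.
€1,872,000 × [1.9%·d + 4.2%·(366−d)] / 366 = €72,036.20
Solving gives d = 56, so the new rate took effect on 26 February 2004.

56 days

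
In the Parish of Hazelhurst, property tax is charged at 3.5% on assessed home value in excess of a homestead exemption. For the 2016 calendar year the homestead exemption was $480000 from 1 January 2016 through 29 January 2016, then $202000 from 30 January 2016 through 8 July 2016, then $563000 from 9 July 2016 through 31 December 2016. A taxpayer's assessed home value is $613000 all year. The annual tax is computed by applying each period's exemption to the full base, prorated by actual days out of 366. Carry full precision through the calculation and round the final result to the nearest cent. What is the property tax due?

1 January – 29 January 2016: 29 days, exemption $480000 → ($613000 − $480000) × 3.5% × 29/366 = $368.8388
30 January – 8 July 2016: 161 days, exemption $202000 → ($613000 − $202000) × 3.5% × 161/366 = $6327.8279
9 July – 31 December 2016: 176 days, exemption $563000 → ($613000 − $563000) × 3.5% × 176/366 = $841.5301
Total = $7538.1967

$7538.20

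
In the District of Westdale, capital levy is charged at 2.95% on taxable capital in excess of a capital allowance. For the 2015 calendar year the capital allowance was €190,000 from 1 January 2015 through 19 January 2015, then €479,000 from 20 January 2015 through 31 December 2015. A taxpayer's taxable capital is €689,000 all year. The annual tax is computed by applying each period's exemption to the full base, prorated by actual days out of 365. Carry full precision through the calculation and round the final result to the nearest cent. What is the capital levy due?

1 January – 19 January 2015: 19 days, exemption €190,000 → (€689,000 − €190,000) × 2.95% × 19/365 = €766.2726
20 January – 31 December 2015: 346 days, exemption €479,000 → (€689,000 − €479,000) × 2.95% × 346/365 = €5,872.5205
Total = €6,638.7932

€6,638.79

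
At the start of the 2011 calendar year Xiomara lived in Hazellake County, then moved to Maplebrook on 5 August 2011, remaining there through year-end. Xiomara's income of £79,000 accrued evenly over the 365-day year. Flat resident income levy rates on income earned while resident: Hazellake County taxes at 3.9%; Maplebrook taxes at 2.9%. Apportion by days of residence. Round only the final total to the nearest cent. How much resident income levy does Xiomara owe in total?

Hazellake County, 1 January – 4 August 2011: 216 days → £79,000 × 3.9% × 216/365 = £1,823.2767
Maplebrook, 5 August – 31 December 2011: 149 days → £79,000 × 2.9% × 149/365 = £935.2301
Total = £2,758.5068

£2,758.51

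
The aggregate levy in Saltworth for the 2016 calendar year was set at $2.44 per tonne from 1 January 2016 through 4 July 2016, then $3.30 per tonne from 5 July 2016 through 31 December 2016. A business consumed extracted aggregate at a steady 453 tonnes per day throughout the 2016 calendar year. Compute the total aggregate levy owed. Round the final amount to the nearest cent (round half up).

$474,671.52

1 January – 4 July 2016: 186 days × 453 tonnes/day = 84,258 tonnes at $2.44/tonne → $205,589.52
5 July – 31 December 2016: 180 days × 453 tonnes/day = 81,540 tonnes at $3.30/tonne → $269,082.00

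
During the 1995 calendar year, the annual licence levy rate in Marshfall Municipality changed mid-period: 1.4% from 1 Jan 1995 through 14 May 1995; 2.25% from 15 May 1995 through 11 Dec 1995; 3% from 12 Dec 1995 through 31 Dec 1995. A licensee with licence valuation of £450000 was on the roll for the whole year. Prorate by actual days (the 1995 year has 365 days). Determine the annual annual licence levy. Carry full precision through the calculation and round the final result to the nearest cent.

£8905.68

1 Jan – 14 May 1995: 134 days at 1.4% → £450000 × 1.4% × 134/365 = £2312.8767
15 May – 11 Dec 1995: 211 days at 2.25% → £450000 × 2.25% × 211/365 = £5853.0822
12 Dec – 31 Dec 1995: 20 days at 3% → £450000 × 3% × 20/365 = £739.7260
Total = £8905.6849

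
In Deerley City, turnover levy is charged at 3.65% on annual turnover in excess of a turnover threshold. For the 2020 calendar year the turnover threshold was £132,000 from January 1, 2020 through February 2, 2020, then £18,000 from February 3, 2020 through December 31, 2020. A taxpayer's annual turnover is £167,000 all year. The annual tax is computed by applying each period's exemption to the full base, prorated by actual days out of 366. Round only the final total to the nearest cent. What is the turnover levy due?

£5,063.33

January 1 – February 2, 2020: 33 days, exemption £132,000 → (£167,000 − £132,000) × 3.65% × 33/366 = £115.1844
February 3 – December 31, 2020: 333 days, exemption £18,000 → (£167,000 − £18,000) × 3.65% × 333/366 = £4,948.1434
Total = £5,063.3279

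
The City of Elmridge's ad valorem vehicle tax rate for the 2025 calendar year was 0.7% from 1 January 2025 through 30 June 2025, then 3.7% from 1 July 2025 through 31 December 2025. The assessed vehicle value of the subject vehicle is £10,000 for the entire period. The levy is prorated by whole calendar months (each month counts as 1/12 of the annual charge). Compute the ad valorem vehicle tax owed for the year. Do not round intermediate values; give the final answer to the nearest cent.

1 January – 30 June 2025: 6 months at 0.7% → £10,000 × 0.7% × 6/12 = £35.0000
1 July – 31 December 2025: 6 months at 3.7% → £10,000 × 3.7% × 6/12 = £185.0000
Total = £220.0000

£220.00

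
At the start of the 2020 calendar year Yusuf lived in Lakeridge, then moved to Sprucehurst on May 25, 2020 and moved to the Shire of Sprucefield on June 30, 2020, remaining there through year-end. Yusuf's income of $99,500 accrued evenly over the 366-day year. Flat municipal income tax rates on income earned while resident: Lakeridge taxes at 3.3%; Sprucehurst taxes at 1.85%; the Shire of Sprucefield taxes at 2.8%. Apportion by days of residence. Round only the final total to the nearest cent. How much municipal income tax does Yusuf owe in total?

$2,890.12

Lakeridge, January 1 – May 24, 2020: 145 days → $99,500 × 3.3% × 145/366 = $1,300.8402
Sprucehurst, May 25 – June 29, 2020: 36 days → $99,500 × 1.85% × 36/366 = $181.0574
The Shire of Sprucefield, June 30 – December 31, 2020: 185 days → $99,500 × 2.8% × 185/366 = $1,408.2240
Total = $2,890.1216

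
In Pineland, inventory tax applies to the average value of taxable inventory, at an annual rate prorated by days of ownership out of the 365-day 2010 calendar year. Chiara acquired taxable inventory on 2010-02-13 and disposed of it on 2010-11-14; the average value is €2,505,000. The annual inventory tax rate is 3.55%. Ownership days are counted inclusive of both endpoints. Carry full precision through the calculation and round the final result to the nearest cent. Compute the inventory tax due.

€67,000.17

Days held (2010-02-13 to 2010-11-14): 275 out of 365
Tax = €2,505,000 × 3.55% × 275/365 = €67,000.1712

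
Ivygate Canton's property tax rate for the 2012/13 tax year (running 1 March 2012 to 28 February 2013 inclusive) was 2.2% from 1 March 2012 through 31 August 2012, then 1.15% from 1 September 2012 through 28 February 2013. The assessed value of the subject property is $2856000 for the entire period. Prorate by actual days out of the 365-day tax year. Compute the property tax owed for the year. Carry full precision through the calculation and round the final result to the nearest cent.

$47961.24

1 March – 31 August 2012: 184 days at 2.2% → $2856000 × 2.2% × 184/365 = $31674.2137
1 September 2012 – 28 February 2013: 181 days at 1.15% → $2856000 × 1.15% × 181/365 = $16287.0247
Total = $47961.2384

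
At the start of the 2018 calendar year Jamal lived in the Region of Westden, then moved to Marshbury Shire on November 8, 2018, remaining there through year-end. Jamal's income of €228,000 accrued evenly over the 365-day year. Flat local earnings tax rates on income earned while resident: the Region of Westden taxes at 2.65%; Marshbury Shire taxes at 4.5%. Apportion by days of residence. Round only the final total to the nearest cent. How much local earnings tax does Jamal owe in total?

The Region of Westden, January 1 – November 7, 2018: 311 days → €228,000 × 2.65% × 311/365 = €5,148.1151
Marshbury Shire, November 8 – December 31, 2018: 54 days → €228,000 × 4.5% × 54/365 = €1,517.9178
Total = €6,666.0329

€6,666.03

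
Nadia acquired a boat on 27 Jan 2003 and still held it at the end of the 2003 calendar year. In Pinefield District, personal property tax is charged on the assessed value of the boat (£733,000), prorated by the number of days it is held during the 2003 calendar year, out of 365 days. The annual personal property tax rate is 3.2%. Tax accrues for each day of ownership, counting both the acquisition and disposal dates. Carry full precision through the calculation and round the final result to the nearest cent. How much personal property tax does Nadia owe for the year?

Days held (27 Jan – 31 Dec 2003): 339 out of 365
Tax = £733,000 × 3.2% × 339/365 = £21,785.1616

£21,785.16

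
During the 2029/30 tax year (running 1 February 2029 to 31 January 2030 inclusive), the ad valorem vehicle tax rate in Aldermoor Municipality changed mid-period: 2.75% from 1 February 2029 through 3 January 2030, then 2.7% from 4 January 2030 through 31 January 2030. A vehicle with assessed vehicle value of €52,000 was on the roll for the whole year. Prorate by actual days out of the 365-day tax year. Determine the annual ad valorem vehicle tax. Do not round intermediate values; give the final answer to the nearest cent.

1 February 2029 – 3 January 2030: 337 days at 2.75% → €52,000 × 2.75% × 337/365 = €1,320.3014
4 January – 31 January 2030: 28 days at 2.7% → €52,000 × 2.7% × 28/365 = €107.7041
Total = €1,428.0055

€1,428.01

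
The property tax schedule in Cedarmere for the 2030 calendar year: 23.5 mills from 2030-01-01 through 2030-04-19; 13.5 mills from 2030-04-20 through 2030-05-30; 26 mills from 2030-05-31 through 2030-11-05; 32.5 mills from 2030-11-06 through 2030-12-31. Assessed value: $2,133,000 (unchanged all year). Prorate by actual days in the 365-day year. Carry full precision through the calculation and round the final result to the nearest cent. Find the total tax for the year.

2030-01-01 to 2030-04-19: 109 days at 23.5 mills → $2,133,000 × 2.35% × 109/365 = $14,968.9849
2030-04-20 to 2030-05-30: 41 days at 13.5 mills → $2,133,000 × 1.35% × 41/365 = $3,234.5630
2030-05-31 to 2030-11-05: 159 days at 26 mills → $2,133,000 × 2.6% × 159/365 = $24,158.4164
2030-11-06 to 2030-12-31: 56 days at 32.5 mills → $2,133,000 × 3.25% × 56/365 = $10,635.7808
Total = $52,997.7452

$52,997.75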